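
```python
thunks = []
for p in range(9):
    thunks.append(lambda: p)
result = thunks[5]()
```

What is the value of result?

Step 1: The loop creates 9 lambdas, all referencing the same variable p.
Step 2: After the loop, p = 8 (final value).
Step 3: thunks[5]() looks up p at call time and finds 8. This is the late binding gotcha. result = 8

The answer is 8.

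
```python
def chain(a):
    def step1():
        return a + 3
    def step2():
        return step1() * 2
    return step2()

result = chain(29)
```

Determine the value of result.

Step 1: chain(29) captures a = 29.
Step 2: step2() calls step1() which returns 29 + 3 = 32.
Step 3: step2() returns 32 * 2 = 64

The answer is 64.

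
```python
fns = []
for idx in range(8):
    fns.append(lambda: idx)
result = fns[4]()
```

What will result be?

Step 1: The loop creates 8 lambdas, all referencing the same variable idx.
Step 2: After the loop, idx = 7 (final value).
Step 3: fns[4]() looks up idx at call time and finds 7. This is the late binding gotcha. result = 7

The answer is 7.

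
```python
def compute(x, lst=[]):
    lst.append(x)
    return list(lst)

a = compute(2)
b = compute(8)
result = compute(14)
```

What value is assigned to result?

Step 1: Default list is shared. list() creates copies for return values.
Step 2: Internal list grows: [2] -> [2, 8] -> [2, 8, 14].
Step 3: result = [2, 8, 14]

The answer is [2, 8, 14].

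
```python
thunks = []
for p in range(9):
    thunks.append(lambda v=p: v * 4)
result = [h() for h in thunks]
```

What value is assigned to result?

Step 1: Default arg v=p captures p at each iteration.
Step 2: thunks[k] has v defaulting to k, returns k * 4.
Step 3: result = [0, 4, 8, 12, 16, 20, 24, 28, 32]

The answer is [0, 4, 8, 12, 16, 20, 24, 28, 32].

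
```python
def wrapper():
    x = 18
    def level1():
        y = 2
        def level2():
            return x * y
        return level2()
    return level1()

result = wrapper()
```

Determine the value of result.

Step 1: x = 18 in wrapper. y = 2 in level1.
Step 2: level2() reads x = 18 and y = 2 from enclosing scopes.
Step 3: result = 18 * 2 = 36

The answer is 36.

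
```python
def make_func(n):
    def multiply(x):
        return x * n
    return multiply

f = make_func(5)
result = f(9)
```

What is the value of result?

Step 1: make_func(5) returns multiply closure with n = 5.
Step 2: f(9) computes 9 * 5 = 45.
Step 3: result = 45

The answer is 45.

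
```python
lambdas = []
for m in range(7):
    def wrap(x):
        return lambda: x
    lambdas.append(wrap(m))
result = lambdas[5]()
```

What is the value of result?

Step 1: wrap(m) creates a new scope capturing x = m at call time.
Step 2: lambdas[5] = wrap(5), so its lambda captures x = 5.
Step 3: result = 5 (closure factory fixes late binding)

The answer is 5.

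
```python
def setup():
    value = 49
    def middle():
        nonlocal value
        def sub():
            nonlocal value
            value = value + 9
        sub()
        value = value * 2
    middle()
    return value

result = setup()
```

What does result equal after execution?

Step 1: value = 49.
Step 2: sub() adds 9: value = 49 + 9 = 58.
Step 3: middle() doubles: value = 58 * 2 = 116.
Step 4: result = 116

The answer is 116.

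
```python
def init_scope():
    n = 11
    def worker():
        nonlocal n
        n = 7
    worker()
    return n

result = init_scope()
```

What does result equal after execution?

Step 1: init_scope() sets n = 11.
Step 2: worker() uses nonlocal to reassign n = 7.
Step 3: result = 7

The answer is 7.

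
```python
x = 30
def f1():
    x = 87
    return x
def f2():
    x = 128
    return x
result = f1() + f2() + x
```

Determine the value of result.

Step 1: Each function shadows global x with its own local.
Step 2: f1() returns 87, f2() returns 128.
Step 3: Global x = 30 is unchanged. result = 87 + 128 + 30 = 245

The answer is 245.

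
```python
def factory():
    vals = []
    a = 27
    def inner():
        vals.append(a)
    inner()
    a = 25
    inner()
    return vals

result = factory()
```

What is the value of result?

Step 1: a = 27. inner() appends current a to vals.
Step 2: First inner(): appends 27. Then a = 25.
Step 3: Second inner(): appends 25 (closure sees updated a). result = [27, 25]

The answer is [27, 25].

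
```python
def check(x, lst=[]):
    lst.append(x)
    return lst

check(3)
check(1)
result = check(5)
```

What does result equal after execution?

Step 1: Mutable default argument gotcha! The list [] is created once.
Step 2: Each call appends to the SAME list: [3], [3, 1], [3, 1, 5].
Step 3: result = [3, 1, 5]

The answer is [3, 1, 5].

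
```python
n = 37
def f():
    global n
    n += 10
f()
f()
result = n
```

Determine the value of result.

Step 1: n = 37.
Step 2: First f(): n = 37 + 10 = 47.
Step 3: Second f(): n = 47 + 10 = 57. result = 57

The answer is 57.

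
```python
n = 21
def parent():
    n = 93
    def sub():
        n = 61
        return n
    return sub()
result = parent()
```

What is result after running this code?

Step 1: Three scopes define n: global (21), parent (93), sub (61).
Step 2: sub() has its own local n = 61, which shadows both enclosing and global.
Step 3: result = 61 (local wins in LEGB)

The answer is 61.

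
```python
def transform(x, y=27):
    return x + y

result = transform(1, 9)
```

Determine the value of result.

Step 1: transform(1, 9) overrides default y with 9.
Step 2: Returns 1 + 9 = 10.
Step 3: result = 10

The answer is 10.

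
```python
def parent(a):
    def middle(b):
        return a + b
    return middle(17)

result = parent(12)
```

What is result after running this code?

Step 1: parent(12) passes a = 12.
Step 2: middle(17) has b = 17, reads a = 12 from enclosing.
Step 3: result = 12 + 17 = 29

The answer is 29.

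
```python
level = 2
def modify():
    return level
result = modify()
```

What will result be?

Step 1: level = 2 is defined in the global scope.
Step 2: modify() looks up level. No local level exists, so Python checks the global scope via LEGB rule and finds level = 2.
Step 3: result = 2

The answer is 2.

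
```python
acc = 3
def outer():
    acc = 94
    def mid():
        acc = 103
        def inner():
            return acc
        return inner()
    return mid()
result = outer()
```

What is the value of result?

Step 1: Three levels of shadowing: global 3, outer 94, mid 103.
Step 2: inner() finds acc = 103 in enclosing mid() scope.
Step 3: result = 103

The answer is 103.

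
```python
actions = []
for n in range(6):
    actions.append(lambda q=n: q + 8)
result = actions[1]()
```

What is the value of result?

Step 1: Default argument q=n captures n's value at definition time.
Step 2: actions[1] was defined when n = 1, so q defaults to 1.
Step 3: result = 1 + 8 = 9 (default arg fixes the late binding issue)

The answer is 9.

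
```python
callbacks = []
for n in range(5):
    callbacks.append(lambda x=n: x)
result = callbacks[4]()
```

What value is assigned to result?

Step 1: Default argument x=n captures n's value at each iteration.
Step 2: callbacks[4] captured x = 4 when n was 4.
Step 3: result = 4

The answer is 4.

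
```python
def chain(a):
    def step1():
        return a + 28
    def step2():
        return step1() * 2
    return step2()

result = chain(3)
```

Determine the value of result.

Step 1: chain(3) captures a = 3.
Step 2: step2() calls step1() which returns 3 + 28 = 31.
Step 3: step2() returns 31 * 2 = 62

The answer is 62.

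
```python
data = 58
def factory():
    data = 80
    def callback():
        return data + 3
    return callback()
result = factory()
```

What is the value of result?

Step 1: factory() shadows global data with data = 80.
Step 2: callback() finds data = 80 in enclosing scope, computes 80 + 3 = 83.
Step 3: result = 83

The answer is 83.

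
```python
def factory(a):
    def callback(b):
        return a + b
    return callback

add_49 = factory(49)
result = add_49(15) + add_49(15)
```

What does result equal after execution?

Step 1: add_49 captures a = 49.
Step 2: add_49(15) = 49 + 15 = 64, called twice.
Step 3: result = 64 + 64 = 128

The answer is 128.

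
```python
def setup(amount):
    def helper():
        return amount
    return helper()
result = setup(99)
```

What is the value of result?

Step 1: setup(99) binds parameter amount = 99.
Step 2: helper() looks up amount in enclosing scope and finds the parameter amount = 99.
Step 3: result = 99

The answer is 99.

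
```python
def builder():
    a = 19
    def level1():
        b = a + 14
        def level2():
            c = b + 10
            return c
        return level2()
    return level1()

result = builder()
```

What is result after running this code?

Step 1: a = 19. b = a + 14 = 33.
Step 2: c = b + 10 = 33 + 10 = 43.
Step 3: result = 43

The answer is 43.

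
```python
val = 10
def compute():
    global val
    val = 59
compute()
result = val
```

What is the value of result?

Step 1: val = 10 globally.
Step 2: compute() declares global val and sets it to 59.
Step 3: After compute(), global val = 59. result = 59

The answer is 59.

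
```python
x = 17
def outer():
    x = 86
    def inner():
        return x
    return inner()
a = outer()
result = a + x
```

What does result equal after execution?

Step 1: outer() has local x = 86. inner() reads from enclosing.
Step 2: outer() returns 86. Global x = 17 unchanged.
Step 3: result = 86 + 17 = 103

The answer is 103.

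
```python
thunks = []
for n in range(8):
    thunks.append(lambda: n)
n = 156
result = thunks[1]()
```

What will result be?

Step 1: Lambdas capture the variable n by reference, not by value.
Step 2: After the loop, n is reassigned to 156.
Step 3: thunks[1]() looks up the current n = 156. result = 156

The answer is 156.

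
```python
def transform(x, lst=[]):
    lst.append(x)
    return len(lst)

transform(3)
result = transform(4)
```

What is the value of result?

Step 1: Mutable default list persists between calls.
Step 2: First call: lst = [3], len = 1. Second call: lst = [3, 4], len = 2.
Step 3: result = 2

The answer is 2.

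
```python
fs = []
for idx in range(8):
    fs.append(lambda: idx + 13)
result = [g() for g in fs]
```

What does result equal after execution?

Step 1: All lambdas capture idx by reference. After the loop, idx = 7.
Step 2: Each call returns 7 + 13 = 20.
Step 3: result = [20, 20, 20, 20, 20, 20, 20, 20]

The answer is [20, 20, 20, 20, 20, 20, 20, 20].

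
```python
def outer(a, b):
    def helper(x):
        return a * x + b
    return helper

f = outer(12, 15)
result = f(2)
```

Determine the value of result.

Step 1: outer(12, 15) captures a = 12, b = 15.
Step 2: f(2) computes 12 * 2 + 15 = 39.
Step 3: result = 39

The answer is 39.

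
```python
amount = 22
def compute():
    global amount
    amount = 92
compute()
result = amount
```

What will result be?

Step 1: amount = 22 globally.
Step 2: compute() declares global amount and sets it to 92.
Step 3: After compute(), global amount = 92. result = 92

The answer is 92.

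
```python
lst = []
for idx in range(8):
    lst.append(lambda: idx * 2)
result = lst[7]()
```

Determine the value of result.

Step 1: All lambdas reference the same variable idx (late binding).
Step 2: After the loop, idx = 7. Every lambda returns idx * 2.
Step 3: lst[7]() = 7 * 2 = 14

The answer is 14.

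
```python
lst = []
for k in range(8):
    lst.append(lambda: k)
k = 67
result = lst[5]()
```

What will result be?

Step 1: Lambdas capture the variable k by reference, not by value.
Step 2: After the loop, k is reassigned to 67.
Step 3: lst[5]() looks up the current k = 67. result = 67

The answer is 67.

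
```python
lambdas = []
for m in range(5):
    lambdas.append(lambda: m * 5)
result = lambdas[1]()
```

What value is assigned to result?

Step 1: All lambdas reference the same variable m (late binding).
Step 2: After the loop, m = 4. Every lambda returns m * 5.
Step 3: lambdas[1]() = 4 * 5 = 20

The answer is 20.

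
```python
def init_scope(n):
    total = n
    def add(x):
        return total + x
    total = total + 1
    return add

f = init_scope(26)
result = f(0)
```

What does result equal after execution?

Step 1: init_scope(26) sets total = 26, then total = 26 + 1 = 27.
Step 2: Closures capture by reference, so add sees total = 27.
Step 3: f(0) returns 27 + 0 = 27

The answer is 27.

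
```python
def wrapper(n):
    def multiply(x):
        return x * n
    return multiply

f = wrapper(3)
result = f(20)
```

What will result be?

Step 1: wrapper(3) returns multiply closure with n = 3.
Step 2: f(20) computes 20 * 3 = 60.
Step 3: result = 60

The answer is 60.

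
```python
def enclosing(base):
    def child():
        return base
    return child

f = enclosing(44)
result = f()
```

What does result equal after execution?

Step 1: enclosing(44) creates closure capturing base = 44.
Step 2: f() returns the captured base = 44.
Step 3: result = 44

The answer is 44.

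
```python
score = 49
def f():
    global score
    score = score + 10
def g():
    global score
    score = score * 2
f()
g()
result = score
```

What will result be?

Step 1: score = 49.
Step 2: f() adds 10: score = 49 + 10 = 59.
Step 3: g() doubles: score = 59 * 2 = 118.
Step 4: result = 118

The answer is 118.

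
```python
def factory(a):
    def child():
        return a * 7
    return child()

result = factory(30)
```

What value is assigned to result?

Step 1: factory(30) binds parameter a = 30.
Step 2: child() accesses a = 30 from enclosing scope.
Step 3: result = 30 * 7 = 210

The answer is 210.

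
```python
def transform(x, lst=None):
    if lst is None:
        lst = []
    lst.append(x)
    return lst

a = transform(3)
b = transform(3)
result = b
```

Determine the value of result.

Step 1: None default with guard creates a NEW list each call.
Step 2: a = [3] (fresh list). b = [3] (another fresh list).
Step 3: result = [3] (this is the fix for mutable default)

The answer is [3].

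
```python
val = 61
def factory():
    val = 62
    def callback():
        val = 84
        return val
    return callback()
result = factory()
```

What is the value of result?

Step 1: Three scopes define val: global (61), factory (62), callback (84).
Step 2: callback() has its own local val = 84, which shadows both enclosing and global.
Step 3: result = 84 (local wins in LEGB)

The answer is 84.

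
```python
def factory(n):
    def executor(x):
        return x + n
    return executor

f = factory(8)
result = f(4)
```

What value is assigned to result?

Step 1: factory(8) creates a closure that captures n = 8.
Step 2: f(4) calls the closure with x = 4, returning 4 + 8 = 12.
Step 3: result = 12

The answer is 12.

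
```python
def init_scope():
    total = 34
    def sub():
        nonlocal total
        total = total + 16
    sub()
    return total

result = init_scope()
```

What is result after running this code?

Step 1: init_scope() sets total = 34.
Step 2: sub() uses nonlocal to modify total in init_scope's scope: total = 34 + 16 = 50.
Step 3: init_scope() returns the modified total = 50

The answer is 50.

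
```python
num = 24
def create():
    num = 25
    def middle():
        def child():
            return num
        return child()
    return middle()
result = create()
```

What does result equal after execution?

Step 1: create() defines num = 25. middle() and child() have no local num.
Step 2: child() checks local (none), enclosing middle() (none), enclosing create() and finds num = 25.
Step 3: result = 25

The answer is 25.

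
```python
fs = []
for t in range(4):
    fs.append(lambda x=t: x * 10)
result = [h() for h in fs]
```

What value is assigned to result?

Step 1: Default arg x=t captures t at each iteration.
Step 2: fs[k] has x defaulting to k, returns k * 10.
Step 3: result = [0, 10, 20, 30]

The answer is [0, 10, 20, 30].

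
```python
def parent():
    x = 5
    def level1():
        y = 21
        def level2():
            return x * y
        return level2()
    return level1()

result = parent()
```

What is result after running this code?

Step 1: x = 5 in parent. y = 21 in level1.
Step 2: level2() reads x = 5 and y = 21 from enclosing scopes.
Step 3: result = 5 * 21 = 105

The answer is 105.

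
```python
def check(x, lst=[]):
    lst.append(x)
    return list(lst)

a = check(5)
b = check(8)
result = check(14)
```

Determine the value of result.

Step 1: Default list is shared. list() creates copies for return values.
Step 2: Internal list grows: [5] -> [5, 8] -> [5, 8, 14].
Step 3: result = [5, 8, 14]

The answer is [5, 8, 14].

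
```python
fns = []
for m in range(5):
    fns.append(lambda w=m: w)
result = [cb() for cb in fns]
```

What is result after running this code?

Step 1: Default arg w=m captures m at each iteration.
Step 2: Each lambda has its own default: 0, 1, ..., 4.
Step 3: result = [0, 1, 2, 3, 4]

The answer is [0, 1, 2, 3, 4].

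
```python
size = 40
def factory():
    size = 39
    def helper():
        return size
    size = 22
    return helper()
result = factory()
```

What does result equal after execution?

Step 1: factory() sets size = 39, then later size = 22.
Step 2: helper() is called after size is reassigned to 22. Closures capture variables by reference, not by value.
Step 3: result = 22

The answer is 22.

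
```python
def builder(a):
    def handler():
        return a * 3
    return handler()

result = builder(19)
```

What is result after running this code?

Step 1: builder(19) binds parameter a = 19.
Step 2: handler() accesses a = 19 from enclosing scope.
Step 3: result = 19 * 3 = 57

The answer is 57.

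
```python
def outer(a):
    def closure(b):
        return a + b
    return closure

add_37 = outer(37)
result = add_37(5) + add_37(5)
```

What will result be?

Step 1: add_37 captures a = 37.
Step 2: add_37(5) = 37 + 5 = 42, called twice.
Step 3: result = 42 + 42 = 84

The answer is 84.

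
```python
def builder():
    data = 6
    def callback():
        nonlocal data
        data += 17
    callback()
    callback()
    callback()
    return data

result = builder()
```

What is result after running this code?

Step 1: data starts at 6.
Step 2: callback() is called 3 times, each adding 17.
Step 3: data = 6 + 17 * 3 = 57

The answer is 57.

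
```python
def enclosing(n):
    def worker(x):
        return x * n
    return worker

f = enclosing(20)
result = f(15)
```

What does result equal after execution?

Step 1: enclosing(20) creates a closure capturing n = 20.
Step 2: f(15) computes 15 * 20 = 300.
Step 3: result = 300

The answer is 300.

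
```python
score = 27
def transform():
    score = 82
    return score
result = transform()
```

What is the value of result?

Step 1: Global score = 27.
Step 2: transform() creates local score = 82, shadowing the global.
Step 3: Returns local score = 82. result = 82

The answer is 82.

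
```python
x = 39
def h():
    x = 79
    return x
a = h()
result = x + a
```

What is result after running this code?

Step 1: Global x = 39. h() returns local x = 79.
Step 2: a = 79. Global x still = 39.
Step 3: result = 39 + 79 = 118

The answer is 118.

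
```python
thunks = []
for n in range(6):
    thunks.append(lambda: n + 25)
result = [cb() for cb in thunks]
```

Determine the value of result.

Step 1: All lambdas capture n by reference. After the loop, n = 5.
Step 2: Each call returns 5 + 25 = 30.
Step 3: result = [30, 30, 30, 30, 30, 30]

The answer is [30, 30, 30, 30, 30, 30].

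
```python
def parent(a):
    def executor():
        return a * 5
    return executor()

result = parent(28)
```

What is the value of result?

Step 1: parent(28) binds parameter a = 28.
Step 2: executor() accesses a = 28 from enclosing scope.
Step 3: result = 28 * 5 = 140

The answer is 140.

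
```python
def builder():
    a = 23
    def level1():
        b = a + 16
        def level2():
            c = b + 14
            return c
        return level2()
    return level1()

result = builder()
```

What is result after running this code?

Step 1: a = 23. b = a + 16 = 39.
Step 2: c = b + 14 = 39 + 14 = 53.
Step 3: result = 53

The answer is 53.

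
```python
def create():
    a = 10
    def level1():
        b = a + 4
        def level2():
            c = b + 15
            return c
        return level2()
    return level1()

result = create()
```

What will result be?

Step 1: a = 10. b = a + 4 = 14.
Step 2: c = b + 15 = 14 + 15 = 29.
Step 3: result = 29

The answer is 29.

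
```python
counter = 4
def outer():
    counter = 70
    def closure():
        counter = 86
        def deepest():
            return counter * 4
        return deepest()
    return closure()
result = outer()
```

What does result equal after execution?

Step 1: deepest() looks up counter through LEGB: not local, finds counter = 86 in enclosing closure().
Step 2: Returns 86 * 4 = 344.
Step 3: result = 344

The answer is 344.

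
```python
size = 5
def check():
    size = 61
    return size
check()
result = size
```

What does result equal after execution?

Step 1: Global size = 5.
Step 2: check() creates local size = 61 (shadow, not modification).
Step 3: After check() returns, global size is unchanged. result = 5

The answer is 5.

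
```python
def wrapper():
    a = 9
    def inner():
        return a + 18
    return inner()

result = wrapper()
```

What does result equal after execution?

Step 1: wrapper() defines a = 9.
Step 2: inner() reads a = 9 from enclosing scope, returns 9 + 18 = 27.
Step 3: result = 27

The answer is 27.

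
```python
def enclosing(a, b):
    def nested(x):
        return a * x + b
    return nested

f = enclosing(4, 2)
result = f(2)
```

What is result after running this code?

Step 1: enclosing(4, 2) captures a = 4, b = 2.
Step 2: f(2) computes 4 * 2 + 2 = 10.
Step 3: result = 10

The answer is 10.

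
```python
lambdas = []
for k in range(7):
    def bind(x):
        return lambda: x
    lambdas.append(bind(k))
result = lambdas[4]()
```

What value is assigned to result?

Step 1: bind(k) creates a new scope capturing x = k at call time.
Step 2: lambdas[4] = bind(4), so its lambda captures x = 4.
Step 3: result = 4 (closure factory fixes late binding)

The answer is 4.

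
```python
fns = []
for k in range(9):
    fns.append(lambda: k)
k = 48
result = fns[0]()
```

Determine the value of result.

Step 1: Lambdas capture the variable k by reference, not by value.
Step 2: After the loop, k is reassigned to 48.
Step 3: fns[0]() looks up the current k = 48. result = 48

The answer is 48.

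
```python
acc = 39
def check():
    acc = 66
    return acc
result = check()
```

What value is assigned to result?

Step 1: Global acc = 39.
Step 2: check() creates local acc = 66, shadowing the global.
Step 3: Returns local acc = 66. result = 66

The answer is 66.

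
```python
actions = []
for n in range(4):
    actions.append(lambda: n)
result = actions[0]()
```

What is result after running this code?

Step 1: The loop creates 4 lambdas, all referencing the same variable n.
Step 2: After the loop, n = 3 (final value).
Step 3: actions[0]() looks up n at call time and finds 3. This is the late binding gotcha. result = 3

The answer is 3.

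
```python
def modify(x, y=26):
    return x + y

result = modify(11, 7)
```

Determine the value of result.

Step 1: modify(11, 7) overrides default y with 7.
Step 2: Returns 11 + 7 = 18.
Step 3: result = 18

The answer is 18.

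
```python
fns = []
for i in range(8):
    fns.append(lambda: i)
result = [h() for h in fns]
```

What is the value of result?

Step 1: All 8 lambdas share the same variable i.
Step 2: After the loop, i = 7.
Step 3: Each call returns 7. result = [7, 7, 7, 7, 7, 7, 7, 7]

The answer is [7, 7, 7, 7, 7, 7, 7, 7].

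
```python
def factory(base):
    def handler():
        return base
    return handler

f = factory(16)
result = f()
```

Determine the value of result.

Step 1: factory(16) creates closure capturing base = 16.
Step 2: f() returns the captured base = 16.
Step 3: result = 16

The answer is 16.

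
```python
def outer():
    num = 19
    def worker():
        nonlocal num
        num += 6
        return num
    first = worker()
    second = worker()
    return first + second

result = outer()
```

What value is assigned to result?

Step 1: num starts at 19.
Step 2: First call: num = 19 + 6 = 25, returns 25.
Step 3: Second call: num = 25 + 6 = 31, returns 31.
Step 4: result = 25 + 31 = 56

The answer is 56.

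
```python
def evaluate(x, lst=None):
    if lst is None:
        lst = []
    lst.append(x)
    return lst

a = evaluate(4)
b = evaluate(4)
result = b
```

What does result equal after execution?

Step 1: None default with guard creates a NEW list each call.
Step 2: a = [4] (fresh list). b = [4] (another fresh list).
Step 3: result = [4] (this is the fix for mutable default)

The answer is [4].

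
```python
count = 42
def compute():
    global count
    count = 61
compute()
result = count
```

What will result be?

Step 1: count = 42 globally.
Step 2: compute() declares global count and sets it to 61.
Step 3: After compute(), global count = 61. result = 61

The answer is 61.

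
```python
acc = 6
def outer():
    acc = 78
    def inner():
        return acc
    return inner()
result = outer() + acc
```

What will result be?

Step 1: Global acc = 6. outer() shadows with acc = 78.
Step 2: inner() returns enclosing acc = 78. outer() = 78.
Step 3: result = 78 + global acc (6) = 84

The answer is 84.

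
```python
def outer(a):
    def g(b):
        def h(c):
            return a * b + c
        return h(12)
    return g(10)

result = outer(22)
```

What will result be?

Step 1: a = 22, b = 10, c = 12.
Step 2: h() computes a * b + c = 22 * 10 + 12 = 232.
Step 3: result = 232

The answer is 232.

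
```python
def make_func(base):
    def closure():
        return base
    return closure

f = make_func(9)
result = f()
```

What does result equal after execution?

Step 1: make_func(9) creates closure capturing base = 9.
Step 2: f() returns the captured base = 9.
Step 3: result = 9

The answer is 9.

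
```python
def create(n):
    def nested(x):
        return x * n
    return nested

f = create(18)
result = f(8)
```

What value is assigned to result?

Step 1: create(18) creates a closure capturing n = 18.
Step 2: f(8) computes 8 * 18 = 144.
Step 3: result = 144

The answer is 144.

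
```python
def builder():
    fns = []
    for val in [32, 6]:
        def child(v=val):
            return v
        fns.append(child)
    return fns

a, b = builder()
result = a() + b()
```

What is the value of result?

Step 1: Default argument v=val captures val at each iteration.
Step 2: a() returns 32 (captured at first iteration), b() returns 6 (captured at second).
Step 3: result = 32 + 6 = 38

The answer is 38.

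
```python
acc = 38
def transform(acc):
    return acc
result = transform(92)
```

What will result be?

Step 1: Global acc = 38.
Step 2: transform(92) takes parameter acc = 92, which shadows the global.
Step 3: result = 92

The answer is 92.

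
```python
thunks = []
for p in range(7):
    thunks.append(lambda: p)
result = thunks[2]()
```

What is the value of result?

Step 1: The loop creates 7 lambdas, all referencing the same variable p.
Step 2: After the loop, p = 6 (final value).
Step 3: thunks[2]() looks up p at call time and finds 6. This is the late binding gotcha. result = 6

The answer is 6.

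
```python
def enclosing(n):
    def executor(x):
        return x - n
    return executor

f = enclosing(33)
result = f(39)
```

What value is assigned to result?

Step 1: enclosing(33) creates a closure capturing n = 33.
Step 2: f(39) computes 39 - 33 = 6.
Step 3: result = 6

The answer is 6.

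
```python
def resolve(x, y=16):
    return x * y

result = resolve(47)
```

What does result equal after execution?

Step 1: resolve(47) uses default y = 16.
Step 2: Returns 47 * 16 = 752.
Step 3: result = 752

The answer is 752.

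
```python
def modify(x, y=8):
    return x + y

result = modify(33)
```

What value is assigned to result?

Step 1: modify(33) uses default y = 8.
Step 2: Returns 33 + 8 = 41.
Step 3: result = 41

The answer is 41.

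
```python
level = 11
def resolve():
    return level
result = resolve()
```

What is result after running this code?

Step 1: level = 11 is defined in the global scope.
Step 2: resolve() looks up level. No local level exists, so Python checks the global scope via LEGB rule and finds level = 11.
Step 3: result = 11

The answer is 11.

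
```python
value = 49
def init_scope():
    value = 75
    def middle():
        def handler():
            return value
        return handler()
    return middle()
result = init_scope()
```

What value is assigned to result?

Step 1: init_scope() defines value = 75. middle() and handler() have no local value.
Step 2: handler() checks local (none), enclosing middle() (none), enclosing init_scope() and finds value = 75.
Step 3: result = 75

The answer is 75.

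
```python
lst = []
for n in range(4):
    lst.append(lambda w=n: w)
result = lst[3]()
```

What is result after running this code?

Step 1: Default argument w=n captures n's value at each iteration.
Step 2: lst[3] captured w = 3 when n was 3.
Step 3: result = 3

The answer is 3.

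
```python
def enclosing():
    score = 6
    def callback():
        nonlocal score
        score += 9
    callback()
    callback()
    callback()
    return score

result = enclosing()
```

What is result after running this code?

Step 1: score starts at 6.
Step 2: callback() is called 3 times, each adding 9.
Step 3: score = 6 + 9 * 3 = 33

The answer is 33.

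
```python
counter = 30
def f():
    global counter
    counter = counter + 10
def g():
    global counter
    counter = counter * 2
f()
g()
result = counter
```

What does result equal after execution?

Step 1: counter = 30.
Step 2: f() adds 10: counter = 30 + 10 = 40.
Step 3: g() doubles: counter = 40 * 2 = 80.
Step 4: result = 80

The answer is 80.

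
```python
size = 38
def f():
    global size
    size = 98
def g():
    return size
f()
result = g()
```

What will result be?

Step 1: size = 38.
Step 2: f() sets global size = 98.
Step 3: g() reads global size = 98. result = 98

The answer is 98.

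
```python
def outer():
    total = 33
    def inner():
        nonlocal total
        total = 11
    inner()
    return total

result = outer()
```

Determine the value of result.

Step 1: outer() sets total = 33.
Step 2: inner() uses nonlocal to reassign total = 11.
Step 3: result = 11

The answer is 11.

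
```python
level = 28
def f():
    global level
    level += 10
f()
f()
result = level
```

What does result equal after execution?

Step 1: level = 28.
Step 2: First f(): level = 28 + 10 = 38.
Step 3: Second f(): level = 38 + 10 = 48. result = 48

The answer is 48.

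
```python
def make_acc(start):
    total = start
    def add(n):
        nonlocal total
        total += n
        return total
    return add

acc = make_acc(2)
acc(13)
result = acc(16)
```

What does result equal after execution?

Step 1: make_acc(2) creates closure with total = 2.
Step 2: First acc(13): total = 2 + 13 = 15.
Step 3: Second acc(16): total = 15 + 16 = 31. result = 31

The answer is 31.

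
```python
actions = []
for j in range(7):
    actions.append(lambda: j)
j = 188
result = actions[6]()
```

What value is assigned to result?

Step 1: Lambdas capture the variable j by reference, not by value.
Step 2: After the loop, j is reassigned to 188.
Step 3: actions[6]() looks up the current j = 188. result = 188

The answer is 188.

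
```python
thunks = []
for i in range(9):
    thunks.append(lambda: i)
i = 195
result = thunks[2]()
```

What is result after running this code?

Step 1: Lambdas capture the variable i by reference, not by value.
Step 2: After the loop, i is reassigned to 195.
Step 3: thunks[2]() looks up the current i = 195. result = 195

The answer is 195.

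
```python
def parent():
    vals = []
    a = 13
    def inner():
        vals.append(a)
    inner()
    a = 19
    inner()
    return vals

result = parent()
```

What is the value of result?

Step 1: a = 13. inner() appends current a to vals.
Step 2: First inner(): appends 13. Then a = 19.
Step 3: Second inner(): appends 19 (closure sees updated a). result = [13, 19]

The answer is [13, 19].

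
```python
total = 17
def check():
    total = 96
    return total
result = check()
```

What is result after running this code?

Step 1: Global total = 17.
Step 2: check() creates local total = 96, shadowing the global.
Step 3: Returns local total = 96. result = 96

The answer is 96.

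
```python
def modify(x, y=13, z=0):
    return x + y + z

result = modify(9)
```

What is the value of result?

Step 1: modify(9) uses defaults y = 13, z = 0.
Step 2: Returns 9 + 13 + 0 = 22.
Step 3: result = 22

The answer is 22.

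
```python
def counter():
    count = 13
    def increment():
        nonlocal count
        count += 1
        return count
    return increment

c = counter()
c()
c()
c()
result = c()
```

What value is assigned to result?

Step 1: counter() creates closure with count = 13.
Step 2: Each c() call increments count via nonlocal. After 4 calls: 13 + 4 = 17.
Step 3: result = 17

The answer is 17.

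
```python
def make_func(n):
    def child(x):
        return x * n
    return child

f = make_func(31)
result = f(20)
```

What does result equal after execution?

Step 1: make_func(31) creates a closure capturing n = 31.
Step 2: f(20) computes 20 * 31 = 620.
Step 3: result = 620

The answer is 620.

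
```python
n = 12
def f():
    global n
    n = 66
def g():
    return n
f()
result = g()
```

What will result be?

Step 1: n = 12.
Step 2: f() sets global n = 66.
Step 3: g() reads global n = 66. result = 66

The answer is 66.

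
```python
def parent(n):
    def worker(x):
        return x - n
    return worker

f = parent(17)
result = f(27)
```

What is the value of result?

Step 1: parent(17) creates a closure capturing n = 17.
Step 2: f(27) computes 27 - 17 = 10.
Step 3: result = 10

The answer is 10.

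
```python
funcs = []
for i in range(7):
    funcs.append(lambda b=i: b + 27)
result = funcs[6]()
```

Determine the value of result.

Step 1: Default argument b=i captures i's value at definition time.
Step 2: funcs[6] was defined when i = 6, so b defaults to 6.
Step 3: result = 6 + 27 = 33 (default arg fixes the late binding issue)

The answer is 33.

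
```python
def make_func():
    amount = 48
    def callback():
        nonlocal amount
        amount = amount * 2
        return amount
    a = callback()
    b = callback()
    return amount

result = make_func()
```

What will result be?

Step 1: amount starts at 48.
Step 2: First callback(): amount = 48 * 2 = 96.
Step 3: Second callback(): amount = 96 * 2 = 192.
Step 4: result = 192

The answer is 192.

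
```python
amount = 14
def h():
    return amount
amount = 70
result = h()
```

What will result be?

Step 1: amount is first set to 14, then reassigned to 70.
Step 2: h() is called after the reassignment, so it looks up the current global amount = 70.
Step 3: result = 70

The answer is 70.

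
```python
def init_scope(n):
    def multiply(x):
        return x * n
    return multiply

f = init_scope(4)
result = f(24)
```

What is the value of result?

Step 1: init_scope(4) returns multiply closure with n = 4.
Step 2: f(24) computes 24 * 4 = 96.
Step 3: result = 96

The answer is 96.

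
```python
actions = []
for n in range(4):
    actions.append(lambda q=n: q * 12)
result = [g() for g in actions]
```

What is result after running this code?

Step 1: Default arg q=n captures n at each iteration.
Step 2: actions[k] has q defaulting to k, returns k * 12.
Step 3: result = [0, 12, 24, 36]

The answer is [0, 12, 24, 36].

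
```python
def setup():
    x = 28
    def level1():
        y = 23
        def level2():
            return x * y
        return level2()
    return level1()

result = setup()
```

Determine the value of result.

Step 1: x = 28 in setup. y = 23 in level1.
Step 2: level2() reads x = 28 and y = 23 from enclosing scopes.
Step 3: result = 28 * 23 = 644

The answer is 644.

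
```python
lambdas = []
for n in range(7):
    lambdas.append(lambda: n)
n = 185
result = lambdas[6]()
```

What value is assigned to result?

Step 1: Lambdas capture the variable n by reference, not by value.
Step 2: After the loop, n is reassigned to 185.
Step 3: lambdas[6]() looks up the current n = 185. result = 185

The answer is 185.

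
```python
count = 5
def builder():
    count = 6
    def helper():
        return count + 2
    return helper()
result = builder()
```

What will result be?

Step 1: builder() shadows global count with count = 6.
Step 2: helper() finds count = 6 in enclosing scope, computes 6 + 2 = 8.
Step 3: result = 8

The answer is 8.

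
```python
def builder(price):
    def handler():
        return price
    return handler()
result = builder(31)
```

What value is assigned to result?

Step 1: builder(31) binds parameter price = 31.
Step 2: handler() looks up price in enclosing scope and finds the parameter price = 31.
Step 3: result = 31

The answer is 31.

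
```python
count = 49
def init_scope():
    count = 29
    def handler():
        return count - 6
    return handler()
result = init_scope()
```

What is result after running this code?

Step 1: init_scope() shadows global count with count = 29.
Step 2: handler() finds count = 29 in enclosing scope, computes 29 - 6 = 23.
Step 3: result = 23

The answer is 23.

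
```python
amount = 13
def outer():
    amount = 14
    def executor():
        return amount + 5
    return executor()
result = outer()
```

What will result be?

Step 1: outer() shadows global amount with amount = 14.
Step 2: executor() finds amount = 14 in enclosing scope, computes 14 + 5 = 19.
Step 3: result = 19

The answer is 19.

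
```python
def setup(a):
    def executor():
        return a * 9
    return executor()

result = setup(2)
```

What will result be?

Step 1: setup(2) binds parameter a = 2.
Step 2: executor() accesses a = 2 from enclosing scope.
Step 3: result = 2 * 9 = 18

The answer is 18.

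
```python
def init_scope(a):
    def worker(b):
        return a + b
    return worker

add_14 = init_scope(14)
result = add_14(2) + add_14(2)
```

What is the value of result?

Step 1: add_14 captures a = 14.
Step 2: add_14(2) = 14 + 2 = 16, called twice.
Step 3: result = 16 + 16 = 32

The answer is 32.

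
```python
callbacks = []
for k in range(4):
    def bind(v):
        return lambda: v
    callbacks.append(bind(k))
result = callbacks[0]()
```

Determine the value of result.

Step 1: bind(k) creates a new scope capturing v = k at call time.
Step 2: callbacks[0] = bind(0), so its lambda captures v = 0.
Step 3: result = 0 (closure factory fixes late binding)

The answer is 0.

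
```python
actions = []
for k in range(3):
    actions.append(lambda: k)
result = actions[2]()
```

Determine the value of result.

Step 1: The loop creates 3 lambdas, all referencing the same variable k.
Step 2: After the loop, k = 2 (final value).
Step 3: actions[2]() looks up k at call time and finds 2. This is the late binding gotcha. result = 2

The answer is 2.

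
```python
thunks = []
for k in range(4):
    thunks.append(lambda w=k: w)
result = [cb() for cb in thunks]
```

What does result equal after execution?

Step 1: Default arg w=k captures k at each iteration.
Step 2: Each lambda has its own default: 0, 1, ..., 3.
Step 3: result = [0, 1, 2, 3]

The answer is [0, 1, 2, 3].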